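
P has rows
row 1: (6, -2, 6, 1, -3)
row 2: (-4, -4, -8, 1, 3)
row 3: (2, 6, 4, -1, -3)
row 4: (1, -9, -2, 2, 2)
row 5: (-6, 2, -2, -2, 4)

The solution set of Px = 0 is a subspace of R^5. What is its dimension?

2

Row reduce to echelon form.
R2 ← R2 + (2/3)·R1: [0, -16/3, -4, 5/3, 1]
R3 ← R3 − (1/3)·R1: [0, 20/3, 2, -4/3, -2]
R4 ← R4 − (1/6)·R1: [0, -26/3, -3, 11/6, 5/2]
R5 ← R5 + R1: [0, 0, 4, -1, 1]
R3 ← R3 + (5/4)·R2: [0, 0, -3, 3/4, -3/4]
R4 ← R4 − (13/8)·R2: [0, 0, 7/2, -7/8, 7/8]
R4 ← R4 + (7/6)·R3: [0, 0, 0, 0, 0]
R5 ← R5 + (4/3)·R3: [0, 0, 0, 0, 0]
3 nonzero rows, so rank(P) = 3.
P has 5 columns; by rank–nullity, nullity = 5 − 3 = 2.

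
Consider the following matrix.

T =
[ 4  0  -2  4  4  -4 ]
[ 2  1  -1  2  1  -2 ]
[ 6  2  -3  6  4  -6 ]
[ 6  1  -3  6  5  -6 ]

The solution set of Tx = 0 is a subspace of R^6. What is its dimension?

4

Row reduce to echelon form.
R2 ← R2 − (1/2)·R1: [0, 1, 0, 0, -1, 0]
R3 ← R3 − (3/2)·R1: [0, 2, 0, 0, -2, 0]
R4 ← R4 − (3/2)·R1: [0, 1, 0, 0, -1, 0]
R3 ← R3 − (2)·R2: [0, 0, 0, 0, 0, 0]
R4 ← R4 − R2: [0, 0, 0, 0, 0, 0]
2 nonzero rows, so rank(T) = 2.
T has 6 columns; by rank–nullity, nullity = 6 − 2 = 4.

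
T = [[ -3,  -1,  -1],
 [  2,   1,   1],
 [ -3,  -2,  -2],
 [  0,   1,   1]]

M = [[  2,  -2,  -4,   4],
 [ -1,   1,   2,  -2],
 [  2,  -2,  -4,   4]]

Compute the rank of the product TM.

First compute TM:
[[ -7,   7,  14, -14],
 [  5,  -5, -10,  10],
 [ -8,   8,  16, -16],
 [  1,  -1,  -2,   2]]
Now row reduce the product.
R2 ← R2 + (5/7)·R1: [0, 0, 0, 0]
R3 ← R3 − (8/7)·R1: [0, 0, 0, 0]
R4 ← R4 + (1/7)·R1: [0, 0, 0, 0]
1 nonzero row, so rank(TM) = 1.

1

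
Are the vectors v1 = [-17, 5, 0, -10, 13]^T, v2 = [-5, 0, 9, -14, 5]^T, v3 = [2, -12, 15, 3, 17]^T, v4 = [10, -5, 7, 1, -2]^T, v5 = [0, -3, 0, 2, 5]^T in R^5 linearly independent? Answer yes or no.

Form the matrix with these vectors as rows and row reduce.
R2 ← R2 − (5/17)·R1: [0, -25/17, 9, -188/17, 20/17]
R3 ← R3 + (2/17)·R1: [0, -194/17, 15, 31/17, 315/17]
R4 ← R4 + (10/17)·R1: [0, -35/17, 7, -83/17, 96/17]
R3 ← R3 − (194/25)·R2: [0, 0, -1371/25, 2191/25, 47/5]
R4 ← R4 − (7/5)·R2: [0, 0, -28/5, 53/5, 4]
R5 ← R5 − (51/25)·R2: [0, 0, -459/25, 614/25, 13/5]
R4 ← R4 − (140/1371)·R3: [0, 0, 0, 2263/1371, 4168/1371]
R5 ← R5 − (153/457)·R3: [0, 0, 0, -2185/457, -250/457]
R5 ← R5 + (6555/2263)·R4: [0, 0, 0, 0, 18690/2263]
5 nonzero rows, so the 5 vectors span a space of dimension 5.
Since 5 = 5, the vectors are linearly independent.

yes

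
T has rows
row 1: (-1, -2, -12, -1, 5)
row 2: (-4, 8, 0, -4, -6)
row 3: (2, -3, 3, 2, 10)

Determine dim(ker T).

2

Row reduce to echelon form.
R2 ← R2 − (4)·R1: [0, 16, 48, 0, -26]
R3 ← R3 + (2)·R1: [0, -7, -21, 0, 20]
R3 ← R3 + (7/16)·R2: [0, 0, 0, 0, 69/8]
3 nonzero rows, so rank(T) = 3.
T has 5 columns; by rank–nullity, nullity = 5 − 3 = 2.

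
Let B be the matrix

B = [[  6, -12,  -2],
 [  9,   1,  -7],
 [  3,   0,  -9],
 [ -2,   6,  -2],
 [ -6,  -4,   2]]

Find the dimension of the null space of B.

Row reduce to echelon form.
R2 ← R2 − (3/2)·R1: [0, 19, -4]
R3 ← R3 − (1/2)·R1: [0, 6, -8]
R4 ← R4 + (1/3)·R1: [0, 2, -8/3]
R5 ← R5 + R1: [0, -16, 0]
R3 ← R3 − (6/19)·R2: [0, 0, -128/19]
R4 ← R4 − (2/19)·R2: [0, 0, -128/57]
R5 ← R5 + (16/19)·R2: [0, 0, -64/19]
R4 ← R4 − (1/3)·R3: [0, 0, 0]
R5 ← R5 − (1/2)·R3: [0, 0, 0]
3 nonzero rows, so rank(B) = 3.
B has 3 columns; by rank–nullity, nullity = 3 − 3 = 0.

0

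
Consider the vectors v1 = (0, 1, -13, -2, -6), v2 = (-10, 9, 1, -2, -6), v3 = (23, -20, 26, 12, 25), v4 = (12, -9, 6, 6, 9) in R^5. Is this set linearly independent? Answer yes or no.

no

Form the matrix with these vectors as rows and row reduce.
Swap R1 ↔ R2
R3 ← R3 + (23/10)·R1: [0, 7/10, 283/10, 37/5, 56/5]
R4 ← R4 + (6/5)·R1: [0, 9/5, 36/5, 18/5, 9/5]
R3 ← R3 − (7/10)·R2: [0, 0, 187/5, 44/5, 77/5]
R4 ← R4 − (9/5)·R2: [0, 0, 153/5, 36/5, 63/5]
R4 ← R4 − (9/11)·R3: [0, 0, 0, 0, 0]
3 nonzero rows, so the 4 vectors span a space of dimension 3.
Since 3 < 4, the vectors are linearly dependent.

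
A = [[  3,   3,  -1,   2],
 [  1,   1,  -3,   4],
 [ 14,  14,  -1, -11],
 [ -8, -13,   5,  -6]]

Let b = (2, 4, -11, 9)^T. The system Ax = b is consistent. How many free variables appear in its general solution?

0

Row reduce the augmented matrix [A | b].
R2 ← R2 − (1/3)·R1: [0, 0, -8/3, 10/3, 10/3]
R3 ← R3 − (14/3)·R1: [0, 0, 11/3, -61/3, -61/3]
R4 ← R4 + (8/3)·R1: [0, -5, 7/3, -2/3, 43/3]
Swap R2 ↔ R4
R4 ← R4 + (8/11)·R3: [0, 0, 0, -126/11, -126/11]
The echelon form has 4 nonzero rows, and every pivot lies in the first 4 columns, so rank(A) = rank([A|b]) = 4.
The system is consistent.
Free variables = (unknowns) − (rank) = 4 − 4 = 0.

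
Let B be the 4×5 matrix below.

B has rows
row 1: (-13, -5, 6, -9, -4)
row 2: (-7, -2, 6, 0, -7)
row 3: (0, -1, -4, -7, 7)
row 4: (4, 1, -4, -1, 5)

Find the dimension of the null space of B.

Row reduce to echelon form.
R2 ← R2 − (7/13)·R1: [0, 9/13, 36/13, 63/13, -63/13]
R4 ← R4 + (4/13)·R1: [0, -7/13, -28/13, -49/13, 49/13]
R3 ← R3 + (13/9)·R2: [0, 0, 0, 0, 0]
R4 ← R4 + (7/9)·R2: [0, 0, 0, 0, 0]
2 nonzero rows, so rank(B) = 2.
B has 5 columns; by rank–nullity, nullity = 5 − 2 = 3.

3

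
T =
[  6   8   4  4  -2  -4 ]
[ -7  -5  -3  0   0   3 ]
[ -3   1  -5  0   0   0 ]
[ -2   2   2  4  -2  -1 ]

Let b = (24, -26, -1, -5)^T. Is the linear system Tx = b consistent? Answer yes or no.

yes

Row reduce the augmented matrix [T | b].
R2 ← R2 + (7/6)·R1: [0, 13/3, 5/3, 14/3, -7/3, -5/3, 2]
R3 ← R3 + (1/2)·R1: [0, 5, -3, 2, -1, -2, 11]
R4 ← R4 + (1/3)·R1: [0, 14/3, 10/3, 16/3, -8/3, -7/3, 3]
R3 ← R3 − (15/13)·R2: [0, 0, -64/13, -44/13, 22/13, -1/13, 113/13]
R4 ← R4 − (14/13)·R2: [0, 0, 20/13, 4/13, -2/13, -7/13, 11/13]
R4 ← R4 + (5/16)·R3: [0, 0, 0, -3/4, 3/8, -9/16, 57/16]
The echelon form has 4 nonzero rows, and every pivot lies in the first 6 columns, so rank(T) = rank([T|b]) = 4.
The system is consistent.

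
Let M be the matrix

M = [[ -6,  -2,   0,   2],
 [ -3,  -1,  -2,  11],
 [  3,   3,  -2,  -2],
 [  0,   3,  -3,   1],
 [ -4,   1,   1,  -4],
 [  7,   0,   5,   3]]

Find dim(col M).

4

Row reduce to echelon form.
R2 ← R2 − (1/2)·R1: [0, 0, -2, 10]
R3 ← R3 + (1/2)·R1: [0, 2, -2, -1]
R5 ← R5 − (2/3)·R1: [0, 7/3, 1, -16/3]
R6 ← R6 + (7/6)·R1: [0, -7/3, 5, 16/3]
Swap R2 ↔ R3
R4 ← R4 − (3/2)·R2: [0, 0, 0, 5/2]
R5 ← R5 − (7/6)·R2: [0, 0, 10/3, -25/6]
R6 ← R6 + (7/6)·R2: [0, 0, 8/3, 25/6]
R5 ← R5 + (5/3)·R3: [0, 0, 0, 25/2]
R6 ← R6 + (4/3)·R3: [0, 0, 0, 35/2]
R5 ← R5 − (5)·R4: [0, 0, 0, 0]
R6 ← R6 − (7)·R4: [0, 0, 0, 0]
Echelon form has 4 nonzero rows, so rank(M) = 4.
The column space has dimension equal to the rank: 4.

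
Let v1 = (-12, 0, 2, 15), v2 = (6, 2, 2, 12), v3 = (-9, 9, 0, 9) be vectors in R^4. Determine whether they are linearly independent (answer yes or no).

yes

Form the matrix with these vectors as rows and row reduce.
R2 ← R2 + (1/2)·R1: [0, 2, 3, 39/2]
R3 ← R3 − (3/4)·R1: [0, 9, -3/2, -9/4]
R3 ← R3 − (9/2)·R2: [0, 0, -15, -90]
3 nonzero rows, so the 3 vectors span a space of dimension 3.
Since 3 = 3, the vectors are linearly independent.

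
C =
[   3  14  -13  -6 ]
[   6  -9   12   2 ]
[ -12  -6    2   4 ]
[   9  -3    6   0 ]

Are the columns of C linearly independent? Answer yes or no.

no

Row reduce C to echelon form.
R2 ← R2 − (2)·R1: [0, -37, 38, 14]
R3 ← R3 + (4)·R1: [0, 50, -50, -20]
R4 ← R4 − (3)·R1: [0, -45, 45, 18]
R3 ← R3 + (50/37)·R2: [0, 0, 50/37, -40/37]
R4 ← R4 − (45/37)·R2: [0, 0, -45/37, 36/37]
R4 ← R4 + (9/10)·R3: [0, 0, 0, 0]
3 pivots among 4 columns.
Only 3 < 4 pivot columns, so the columns are linearly dependent.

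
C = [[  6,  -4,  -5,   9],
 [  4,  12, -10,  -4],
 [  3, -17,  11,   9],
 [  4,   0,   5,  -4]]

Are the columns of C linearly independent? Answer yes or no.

Row reduce C to echelon form.
R2 ← R2 − (2/3)·R1: [0, 44/3, -20/3, -10]
R3 ← R3 − (1/2)·R1: [0, -15, 27/2, 9/2]
R4 ← R4 − (2/3)·R1: [0, 8/3, 25/3, -10]
R3 ← R3 + (45/44)·R2: [0, 0, 147/22, -63/11]
R4 ← R4 − (2/11)·R2: [0, 0, 105/11, -90/11]
R4 ← R4 − (10/7)·R3: [0, 0, 0, 0]
3 pivots among 4 columns.
Only 3 < 4 pivot columns, so the columns are linearly dependent.

no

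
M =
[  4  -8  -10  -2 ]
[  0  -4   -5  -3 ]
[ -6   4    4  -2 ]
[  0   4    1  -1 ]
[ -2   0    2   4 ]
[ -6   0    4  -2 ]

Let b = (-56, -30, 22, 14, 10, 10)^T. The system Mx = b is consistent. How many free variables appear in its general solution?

0

Row reduce the augmented matrix [M | b].
R3 ← R3 + (3/2)·R1: [0, -8, -11, -5, -62]
R5 ← R5 + (1/2)·R1: [0, -4, -3, 3, -18]
R6 ← R6 + (3/2)·R1: [0, -12, -11, -5, -74]
R3 ← R3 − (2)·R2: [0, 0, -1, 1, -2]
R4 ← R4 + R2: [0, 0, -4, -4, -16]
R5 ← R5 − R2: [0, 0, 2, 6, 12]
R6 ← R6 − (3)·R2: [0, 0, 4, 4, 16]
R4 ← R4 − (4)·R3: [0, 0, 0, -8, -8]
R5 ← R5 + (2)·R3: [0, 0, 0, 8, 8]
R6 ← R6 + (4)·R3: [0, 0, 0, 8, 8]
R5 ← R5 + R4: [0, 0, 0, 0, 0]
R6 ← R6 + R4: [0, 0, 0, 0, 0]
The echelon form has 4 nonzero rows, and every pivot lies in the first 4 columns, so rank(M) = rank([M|b]) = 4.
The system is consistent.
Free variables = (unknowns) − (rank) = 4 − 4 = 0.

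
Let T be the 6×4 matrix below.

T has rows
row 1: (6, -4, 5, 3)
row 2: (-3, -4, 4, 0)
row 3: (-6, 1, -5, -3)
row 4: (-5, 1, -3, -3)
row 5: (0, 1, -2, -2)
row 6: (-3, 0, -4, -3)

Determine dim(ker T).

0

Row reduce to echelon form.
R2 ← R2 + (1/2)·R1: [0, -6, 13/2, 3/2]
R3 ← R3 + R1: [0, -3, 0, 0]
R4 ← R4 + (5/6)·R1: [0, -7/3, 7/6, -1/2]
R6 ← R6 + (1/2)·R1: [0, -2, -3/2, -3/2]
R3 ← R3 − (1/2)·R2: [0, 0, -13/4, -3/4]
R4 ← R4 − (7/18)·R2: [0, 0, -49/36, -13/12]
R5 ← R5 + (1/6)·R2: [0, 0, -11/12, -7/4]
R6 ← R6 − (1/3)·R2: [0, 0, -11/3, -2]
R4 ← R4 − (49/117)·R3: [0, 0, 0, -10/13]
R5 ← R5 − (11/39)·R3: [0, 0, 0, -20/13]
R6 ← R6 − (44/39)·R3: [0, 0, 0, -15/13]
R5 ← R5 − (2)·R4: [0, 0, 0, 0]
R6 ← R6 − (3/2)·R4: [0, 0, 0, 0]
4 nonzero rows, so rank(T) = 4.
T has 4 columns; by rank–nullity, nullity = 4 − 4 = 0.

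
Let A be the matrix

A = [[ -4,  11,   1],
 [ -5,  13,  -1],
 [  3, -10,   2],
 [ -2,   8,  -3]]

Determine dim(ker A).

0

Row reduce to echelon form.
R2 ← R2 − (5/4)·R1: [0, -3/4, -9/4]
R3 ← R3 + (3/4)·R1: [0, -7/4, 11/4]
R4 ← R4 − (1/2)·R1: [0, 5/2, -7/2]
R3 ← R3 − (7/3)·R2: [0, 0, 8]
R4 ← R4 + (10/3)·R2: [0, 0, -11]
R4 ← R4 + (11/8)·R3: [0, 0, 0]
3 nonzero rows, so rank(A) = 3.
A has 3 columns; by rank–nullity, nullity = 3 − 3 = 0.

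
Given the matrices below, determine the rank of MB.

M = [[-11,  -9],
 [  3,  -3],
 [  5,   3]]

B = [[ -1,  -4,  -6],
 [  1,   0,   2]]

2

First compute MB:
[[  2,  44,  48],
 [ -6, -12, -24],
 [ -2, -20, -24]]
Now row reduce the product.
R2 ← R2 + (3)·R1: [0, 120, 120]
R3 ← R3 + R1: [0, 24, 24]
R3 ← R3 − (1/5)·R2: [0, 0, 0]
2 nonzero rows, so rank(MB) = 2.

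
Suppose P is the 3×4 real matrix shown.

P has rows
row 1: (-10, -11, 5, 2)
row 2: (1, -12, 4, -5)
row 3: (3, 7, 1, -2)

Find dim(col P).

3

Row reduce to echelon form.
R2 ← R2 + (1/10)·R1: [0, -131/10, 9/2, -24/5]
R3 ← R3 + (3/10)·R1: [0, 37/10, 5/2, -7/5]
R3 ← R3 + (37/131)·R2: [0, 0, 494/131, -361/131]
Echelon form has 3 nonzero rows, so rank(P) = 3.
The column space has dimension equal to the rank: 3.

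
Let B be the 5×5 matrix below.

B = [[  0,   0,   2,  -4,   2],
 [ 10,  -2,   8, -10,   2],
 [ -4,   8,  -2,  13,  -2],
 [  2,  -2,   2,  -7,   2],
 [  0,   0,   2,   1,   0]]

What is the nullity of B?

Row reduce to echelon form.
Swap R1 ↔ R2
R3 ← R3 + (2/5)·R1: [0, 36/5, 6/5, 9, -6/5]
R4 ← R4 − (1/5)·R1: [0, -8/5, 2/5, -5, 8/5]
Swap R2 ↔ R3
R4 ← R4 + (2/9)·R2: [0, 0, 2/3, -3, 4/3]
R4 ← R4 − (1/3)·R3: [0, 0, 0, -5/3, 2/3]
R5 ← R5 − R3: [0, 0, 0, 5, -2]
R5 ← R5 + (3)·R4: [0, 0, 0, 0, 0]
4 nonzero rows, so rank(B) = 4.
B has 5 columns; by rank–nullity, nullity = 5 − 4 = 1.

1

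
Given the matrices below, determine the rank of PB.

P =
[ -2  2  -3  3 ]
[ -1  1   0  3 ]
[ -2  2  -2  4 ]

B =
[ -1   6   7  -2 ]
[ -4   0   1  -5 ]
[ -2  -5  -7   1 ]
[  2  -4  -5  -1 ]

First compute PB:
[[  6,  -9,  -6, -12],
 [  3, -18, -21,  -6],
 [  6, -18, -18, -12]]
Now row reduce the product.
R2 ← R2 − (1/2)·R1: [0, -27/2, -18, 0]
R3 ← R3 − R1: [0, -9, -12, 0]
R3 ← R3 − (2/3)·R2: [0, 0, 0, 0]
2 nonzero rows, so rank(PB) = 2.

2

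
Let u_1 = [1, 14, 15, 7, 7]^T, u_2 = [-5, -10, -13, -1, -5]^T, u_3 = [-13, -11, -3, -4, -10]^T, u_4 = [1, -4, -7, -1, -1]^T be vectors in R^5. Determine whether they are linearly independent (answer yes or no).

no

Form the matrix with these vectors as rows and row reduce.
R2 ← R2 + (5)·R1: [0, 60, 62, 34, 30]
R3 ← R3 + (13)·R1: [0, 171, 192, 87, 81]
R4 ← R4 − R1: [0, -18, -22, -8, -8]
R3 ← R3 − (57/20)·R2: [0, 0, 153/10, -99/10, -9/2]
R4 ← R4 + (3/10)·R2: [0, 0, -17/5, 11/5, 1]
R4 ← R4 + (2/9)·R3: [0, 0, 0, 0, 0]
3 nonzero rows, so the 4 vectors span a space of dimension 3.
Since 3 < 4, the vectors are linearly dependent.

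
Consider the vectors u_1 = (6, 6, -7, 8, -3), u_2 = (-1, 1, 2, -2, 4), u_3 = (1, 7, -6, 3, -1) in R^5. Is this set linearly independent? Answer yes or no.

Form the matrix with these vectors as rows and row reduce.
R2 ← R2 + (1/6)·R1: [0, 2, 5/6, -2/3, 7/2]
R3 ← R3 − (1/6)·R1: [0, 6, -29/6, 5/3, -1/2]
R3 ← R3 − (3)·R2: [0, 0, -22/3, 11/3, -11]
3 nonzero rows, so the 3 vectors span a space of dimension 3.
Since 3 = 3, the vectors are linearly independent.

yes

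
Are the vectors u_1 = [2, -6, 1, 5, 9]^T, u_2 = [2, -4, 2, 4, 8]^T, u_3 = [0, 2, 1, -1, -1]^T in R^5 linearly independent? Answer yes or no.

Form the matrix with these vectors as rows and row reduce.
R2 ← R2 − R1: [0, 2, 1, -1, -1]
R3 ← R3 − R2: [0, 0, 0, 0, 0]
2 nonzero rows, so the 3 vectors span a space of dimension 2.
Since 2 < 3, the vectors are linearly dependent.

no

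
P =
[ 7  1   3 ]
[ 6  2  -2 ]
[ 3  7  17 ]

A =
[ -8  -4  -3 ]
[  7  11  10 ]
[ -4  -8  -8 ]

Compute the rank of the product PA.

3

First compute PA:
[[-61, -41, -35],
 [-26,  14,  18],
 [-43, -71, -75]]
Now row reduce the product.
R2 ← R2 − (26/61)·R1: [0, 1920/61, 2008/61]
R3 ← R3 − (43/61)·R1: [0, -2568/61, -3070/61]
R3 ← R3 + (107/80)·R2: [0, 0, -63/10]
3 nonzero rows, so rank(PA) = 3.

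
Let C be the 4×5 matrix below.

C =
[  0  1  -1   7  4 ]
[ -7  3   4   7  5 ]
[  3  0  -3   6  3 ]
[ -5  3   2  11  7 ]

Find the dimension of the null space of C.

3

Row reduce to echelon form.
Swap R1 ↔ R2
R3 ← R3 + (3/7)·R1: [0, 9/7, -9/7, 9, 36/7]
R4 ← R4 − (5/7)·R1: [0, 6/7, -6/7, 6, 24/7]
R3 ← R3 − (9/7)·R2: [0, 0, 0, 0, 0]
R4 ← R4 − (6/7)·R2: [0, 0, 0, 0, 0]
2 nonzero rows, so rank(C) = 2.
C has 5 columns; by rank–nullity, nullity = 5 − 2 = 3.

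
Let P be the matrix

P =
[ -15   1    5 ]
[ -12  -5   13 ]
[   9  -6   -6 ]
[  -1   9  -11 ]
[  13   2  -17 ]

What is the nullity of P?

Row reduce to echelon form.
R2 ← R2 − (4/5)·R1: [0, -29/5, 9]
R3 ← R3 + (3/5)·R1: [0, -27/5, -3]
R4 ← R4 − (1/15)·R1: [0, 134/15, -34/3]
R5 ← R5 + (13/15)·R1: [0, 43/15, -38/3]
R3 ← R3 − (27/29)·R2: [0, 0, -330/29]
R4 ← R4 + (134/87)·R2: [0, 0, 220/87]
R5 ← R5 + (43/87)·R2: [0, 0, -715/87]
R4 ← R4 + (2/9)·R3: [0, 0, 0]
R5 ← R5 − (13/18)·R3: [0, 0, 0]
3 nonzero rows, so rank(P) = 3.
P has 3 columns; by rank–nullity, nullity = 3 − 3 = 0.

0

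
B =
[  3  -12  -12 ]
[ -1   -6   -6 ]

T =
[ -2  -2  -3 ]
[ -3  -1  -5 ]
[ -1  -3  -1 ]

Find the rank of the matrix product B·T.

First compute BT:
[[ 42,  42,  63],
 [ 26,  26,  39]]
Now row reduce the product.
R2 ← R2 − (13/21)·R1: [0, 0, 0]
1 nonzero row, so rank(BT) = 1.

1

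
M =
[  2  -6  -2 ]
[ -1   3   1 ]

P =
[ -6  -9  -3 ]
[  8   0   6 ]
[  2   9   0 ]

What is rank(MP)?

First compute MP:
[[-64, -36, -42],
 [ 32,  18,  21]]
Now row reduce the product.
R2 ← R2 + (1/2)·R1: [0, 0, 0]
1 nonzero row, so rank(MP) = 1.

1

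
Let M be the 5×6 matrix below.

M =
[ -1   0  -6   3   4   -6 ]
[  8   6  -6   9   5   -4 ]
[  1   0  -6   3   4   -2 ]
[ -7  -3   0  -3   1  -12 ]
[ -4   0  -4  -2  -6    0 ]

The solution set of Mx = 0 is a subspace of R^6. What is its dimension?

Row reduce to echelon form.
R2 ← R2 + (8)·R1: [0, 6, -54, 33, 37, -52]
R3 ← R3 + R1: [0, 0, -12, 6, 8, -8]
R4 ← R4 − (7)·R1: [0, -3, 42, -24, -27, 30]
R5 ← R5 − (4)·R1: [0, 0, 20, -14, -22, 24]
R4 ← R4 + (1/2)·R2: [0, 0, 15, -15/2, -17/2, 4]
R4 ← R4 + (5/4)·R3: [0, 0, 0, 0, 3/2, -6]
R5 ← R5 + (5/3)·R3: [0, 0, 0, -4, -26/3, 32/3]
Swap R4 ↔ R5
5 nonzero rows, so rank(M) = 5.
M has 6 columns; by rank–nullity, nullity = 6 − 5 = 1.

1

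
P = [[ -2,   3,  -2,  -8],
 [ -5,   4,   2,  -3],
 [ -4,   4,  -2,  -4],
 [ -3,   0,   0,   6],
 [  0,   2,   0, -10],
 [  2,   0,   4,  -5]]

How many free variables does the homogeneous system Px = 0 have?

0

Row reduce to echelon form.
R2 ← R2 − (5/2)·R1: [0, -7/2, 7, 17]
R3 ← R3 − (2)·R1: [0, -2, 2, 12]
R4 ← R4 − (3/2)·R1: [0, -9/2, 3, 18]
R6 ← R6 + R1: [0, 3, 2, -13]
R3 ← R3 − (4/7)·R2: [0, 0, -2, 16/7]
R4 ← R4 − (9/7)·R2: [0, 0, -6, -27/7]
R5 ← R5 + (4/7)·R2: [0, 0, 4, -2/7]
R6 ← R6 + (6/7)·R2: [0, 0, 8, 11/7]
R4 ← R4 − (3)·R3: [0, 0, 0, -75/7]
R5 ← R5 + (2)·R3: [0, 0, 0, 30/7]
R6 ← R6 + (4)·R3: [0, 0, 0, 75/7]
R5 ← R5 + (2/5)·R4: [0, 0, 0, 0]
R6 ← R6 + R4: [0, 0, 0, 0]
4 nonzero rows, so rank(P) = 4.
P has 4 columns; by rank–nullity, nullity = 4 − 4 = 0.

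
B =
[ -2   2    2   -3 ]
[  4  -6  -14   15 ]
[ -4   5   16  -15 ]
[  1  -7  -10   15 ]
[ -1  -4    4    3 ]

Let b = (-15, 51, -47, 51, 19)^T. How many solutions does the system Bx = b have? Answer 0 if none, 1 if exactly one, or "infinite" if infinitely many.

Row reduce the augmented matrix [B | b].
R2 ← R2 + (2)·R1: [0, -2, -10, 9, 21]
R3 ← R3 − (2)·R1: [0, 1, 12, -9, -17]
R4 ← R4 + (1/2)·R1: [0, -6, -9, 27/2, 87/2]
R5 ← R5 − (1/2)·R1: [0, -5, 3, 9/2, 53/2]
R3 ← R3 + (1/2)·R2: [0, 0, 7, -9/2, -13/2]
R4 ← R4 − (3)·R2: [0, 0, 21, -27/2, -39/2]
R5 ← R5 − (5/2)·R2: [0, 0, 28, -18, -26]
R4 ← R4 − (3)·R3: [0, 0, 0, 0, 0]
R5 ← R5 − (4)·R3: [0, 0, 0, 0, 0]
The echelon form has 3 nonzero rows, and every pivot lies in the first 4 columns, so rank(B) = rank([B|b]) = 3.
The system is consistent.
rank = 3 < 4 unknowns, so there are infinitely many solutions.

infinite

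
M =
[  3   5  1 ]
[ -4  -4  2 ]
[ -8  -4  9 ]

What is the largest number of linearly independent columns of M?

Row reduce to echelon form.
R2 ← R2 + (4/3)·R1: [0, 8/3, 10/3]
R3 ← R3 + (8/3)·R1: [0, 28/3, 35/3]
R3 ← R3 − (7/2)·R2: [0, 0, 0]
Echelon form has 2 nonzero rows, so rank(M) = 2.
The rank gives the maximum number of linearly independent columns: 2.

2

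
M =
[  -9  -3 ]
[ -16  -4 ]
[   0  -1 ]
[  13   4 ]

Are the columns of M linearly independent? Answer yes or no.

yes

Row reduce M to echelon form.
R2 ← R2 − (16/9)·R1: [0, 4/3]
R4 ← R4 + (13/9)·R1: [0, -1/3]
R3 ← R3 + (3/4)·R2: [0, 0]
R4 ← R4 + (1/4)·R2: [0, 0]
2 pivots among 2 columns.
Every column is a pivot column, so the columns are linearly independent.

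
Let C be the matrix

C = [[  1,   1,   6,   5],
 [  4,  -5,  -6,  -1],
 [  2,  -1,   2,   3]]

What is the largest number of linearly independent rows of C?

Row reduce to echelon form.
R2 ← R2 − (4)·R1: [0, -9, -30, -21]
R3 ← R3 − (2)·R1: [0, -3, -10, -7]
R3 ← R3 − (1/3)·R2: [0, 0, 0, 0]
Echelon form has 2 nonzero rows, so rank(C) = 2.
The rank gives the maximum number of linearly independent rows: 2.

2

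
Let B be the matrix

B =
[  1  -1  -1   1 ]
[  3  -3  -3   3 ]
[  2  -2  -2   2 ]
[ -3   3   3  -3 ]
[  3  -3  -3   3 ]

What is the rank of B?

Row reduce to echelon form.
R2 ← R2 − (3)·R1: [0, 0, 0, 0]
R3 ← R3 − (2)·R1: [0, 0, 0, 0]
R4 ← R4 + (3)·R1: [0, 0, 0, 0]
R5 ← R5 − (3)·R1: [0, 0, 0, 0]
Echelon form has 1 nonzero row, so rank(B) = 1.

1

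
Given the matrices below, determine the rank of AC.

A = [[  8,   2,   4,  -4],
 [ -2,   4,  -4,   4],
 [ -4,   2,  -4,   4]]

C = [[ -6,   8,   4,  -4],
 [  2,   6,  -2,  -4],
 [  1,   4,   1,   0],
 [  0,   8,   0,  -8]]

First compute AC:
[[-40,  60,  32,  -8],
 [ 16,  24, -20, -40],
 [ 24,  -4, -24, -24]]
Now row reduce the product.
R2 ← R2 + (2/5)·R1: [0, 48, -36/5, -216/5]
R3 ← R3 + (3/5)·R1: [0, 32, -24/5, -144/5]
R3 ← R3 − (2/3)·R2: [0, 0, 0, 0]
2 nonzero rows, so rank(AC) = 2.

2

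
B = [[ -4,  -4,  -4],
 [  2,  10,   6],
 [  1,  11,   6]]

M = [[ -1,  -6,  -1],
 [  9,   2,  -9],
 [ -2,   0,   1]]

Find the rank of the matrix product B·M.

2

First compute BM:
[[-24,  16,  36],
 [ 76,   8, -86],
 [ 86,  16, -94]]
Now row reduce the product.
R2 ← R2 + (19/6)·R1: [0, 176/3, 28]
R3 ← R3 + (43/12)·R1: [0, 220/3, 35]
R3 ← R3 − (5/4)·R2: [0, 0, 0]
2 nonzero rows, so rank(BM) = 2.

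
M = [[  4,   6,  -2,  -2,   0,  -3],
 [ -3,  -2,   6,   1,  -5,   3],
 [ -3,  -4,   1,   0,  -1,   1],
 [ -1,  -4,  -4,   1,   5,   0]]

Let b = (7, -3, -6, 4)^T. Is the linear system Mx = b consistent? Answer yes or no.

no

Row reduce the augmented matrix [M | b].
R2 ← R2 + (3/4)·R1: [0, 5/2, 9/2, -1/2, -5, 3/4, 9/4]
R3 ← R3 + (3/4)·R1: [0, 1/2, -1/2, -3/2, -1, -5/4, -3/4]
R4 ← R4 + (1/4)·R1: [0, -5/2, -9/2, 1/2, 5, -3/4, 23/4]
R3 ← R3 − (1/5)·R2: [0, 0, -7/5, -7/5, 0, -7/5, -6/5]
R4 ← R4 + R2: [0, 0, 0, 0, 0, 0, 8]
The echelon form has 4 nonzero rows; the last pivot sits in the augmented column, so rank(M) = 3 but rank([M|b]) = 4.
Since the ranks differ, the system is inconsistent.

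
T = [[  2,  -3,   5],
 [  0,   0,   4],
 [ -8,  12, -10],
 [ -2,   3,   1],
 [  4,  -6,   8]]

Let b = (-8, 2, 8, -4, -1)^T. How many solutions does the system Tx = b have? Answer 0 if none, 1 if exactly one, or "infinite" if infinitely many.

Row reduce the augmented matrix [T | b].
R3 ← R3 + (4)·R1: [0, 0, 10, -24]
R4 ← R4 + R1: [0, 0, 6, -12]
R5 ← R5 − (2)·R1: [0, 0, -2, 15]
R3 ← R3 − (5/2)·R2: [0, 0, 0, -29]
R4 ← R4 − (3/2)·R2: [0, 0, 0, -15]
R5 ← R5 + (1/2)·R2: [0, 0, 0, 16]
R4 ← R4 − (15/29)·R3: [0, 0, 0, 0]
R5 ← R5 + (16/29)·R3: [0, 0, 0, 0]
The echelon form has 3 nonzero rows; the last pivot sits in the augmented column, so rank(T) = 2 but rank([T|b]) = 3.
Since the ranks differ, the system is inconsistent.
It has no solutions.

0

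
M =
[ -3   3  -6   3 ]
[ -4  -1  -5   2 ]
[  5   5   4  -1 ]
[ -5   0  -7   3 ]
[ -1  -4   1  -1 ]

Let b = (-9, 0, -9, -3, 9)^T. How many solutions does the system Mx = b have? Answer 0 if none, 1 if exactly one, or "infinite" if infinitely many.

Row reduce the augmented matrix [M | b].
R2 ← R2 − (4/3)·R1: [0, -5, 3, -2, 12]
R3 ← R3 + (5/3)·R1: [0, 10, -6, 4, -24]
R4 ← R4 − (5/3)·R1: [0, -5, 3, -2, 12]
R5 ← R5 − (1/3)·R1: [0, -5, 3, -2, 12]
R3 ← R3 + (2)·R2: [0, 0, 0, 0, 0]
R4 ← R4 − R2: [0, 0, 0, 0, 0]
R5 ← R5 − R2: [0, 0, 0, 0, 0]
The echelon form has 2 nonzero rows, and every pivot lies in the first 4 columns, so rank(M) = rank([M|b]) = 2.
The system is consistent.
rank = 2 < 4 unknowns, so there are infinitely many solutions.

infinite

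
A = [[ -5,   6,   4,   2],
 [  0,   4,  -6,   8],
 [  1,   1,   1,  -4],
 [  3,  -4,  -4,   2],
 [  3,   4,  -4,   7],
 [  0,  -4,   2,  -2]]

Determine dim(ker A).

0

Row reduce to echelon form.
R3 ← R3 + (1/5)·R1: [0, 11/5, 9/5, -18/5]
R4 ← R4 + (3/5)·R1: [0, -2/5, -8/5, 16/5]
R5 ← R5 + (3/5)·R1: [0, 38/5, -8/5, 41/5]
R3 ← R3 − (11/20)·R2: [0, 0, 51/10, -8]
R4 ← R4 + (1/10)·R2: [0, 0, -11/5, 4]
R5 ← R5 − (19/10)·R2: [0, 0, 49/5, -7]
R6 ← R6 + R2: [0, 0, -4, 6]
R4 ← R4 + (22/51)·R3: [0, 0, 0, 28/51]
R5 ← R5 − (98/51)·R3: [0, 0, 0, 427/51]
R6 ← R6 + (40/51)·R3: [0, 0, 0, -14/51]
R5 ← R5 − (61/4)·R4: [0, 0, 0, 0]
R6 ← R6 + (1/2)·R4: [0, 0, 0, 0]
4 nonzero rows, so rank(A) = 4.
A has 4 columns; by rank–nullity, nullity = 4 − 4 = 0.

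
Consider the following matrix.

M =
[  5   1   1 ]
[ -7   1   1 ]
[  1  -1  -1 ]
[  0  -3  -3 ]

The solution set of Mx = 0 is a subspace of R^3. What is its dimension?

Row reduce to echelon form.
R2 ← R2 + (7/5)·R1: [0, 12/5, 12/5]
R3 ← R3 − (1/5)·R1: [0, -6/5, -6/5]
R3 ← R3 + (1/2)·R2: [0, 0, 0]
R4 ← R4 + (5/4)·R2: [0, 0, 0]
2 nonzero rows, so rank(M) = 2.
M has 3 columns; by rank–nullity, nullity = 3 − 2 = 1.

1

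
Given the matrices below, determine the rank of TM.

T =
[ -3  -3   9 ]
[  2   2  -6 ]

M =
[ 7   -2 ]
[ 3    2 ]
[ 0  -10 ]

1

First compute TM:
[[-30, -90],
 [ 20,  60]]
Now row reduce the product.
R2 ← R2 + (2/3)·R1: [0, 0]
1 nonzero row, so rank(TM) = 1.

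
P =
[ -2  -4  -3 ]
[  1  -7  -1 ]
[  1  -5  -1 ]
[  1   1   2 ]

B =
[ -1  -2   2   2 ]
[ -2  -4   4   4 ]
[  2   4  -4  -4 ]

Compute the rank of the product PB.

1

First compute PB:
[[  4,   8,  -8,  -8],
 [ 11,  22, -22, -22],
 [  7,  14, -14, -14],
 [  1,   2,  -2,  -2]]
Now row reduce the product.
R2 ← R2 − (11/4)·R1: [0, 0, 0, 0]
R3 ← R3 − (7/4)·R1: [0, 0, 0, 0]
R4 ← R4 − (1/4)·R1: [0, 0, 0, 0]
1 nonzero row, so rank(PB) = 1.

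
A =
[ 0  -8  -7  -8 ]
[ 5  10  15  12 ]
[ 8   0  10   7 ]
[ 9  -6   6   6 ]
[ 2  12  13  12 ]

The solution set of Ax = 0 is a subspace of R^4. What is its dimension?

1

Row reduce to echelon form.
Swap R1 ↔ R2
R3 ← R3 − (8/5)·R1: [0, -16, -14, -61/5]
R4 ← R4 − (9/5)·R1: [0, -24, -21, -78/5]
R5 ← R5 − (2/5)·R1: [0, 8, 7, 36/5]
R3 ← R3 − (2)·R2: [0, 0, 0, 19/5]
R4 ← R4 − (3)·R2: [0, 0, 0, 42/5]
R5 ← R5 + R2: [0, 0, 0, -4/5]
R4 ← R4 − (42/19)·R3: [0, 0, 0, 0]
R5 ← R5 + (4/19)·R3: [0, 0, 0, 0]
3 nonzero rows, so rank(A) = 3.
A has 4 columns; by rank–nullity, nullity = 4 − 3 = 1.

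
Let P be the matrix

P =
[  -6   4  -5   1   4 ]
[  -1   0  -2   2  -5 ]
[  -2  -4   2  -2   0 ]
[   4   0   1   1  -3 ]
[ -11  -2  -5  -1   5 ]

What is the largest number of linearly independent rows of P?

4

Row reduce to echelon form.
R2 ← R2 − (1/6)·R1: [0, -2/3, -7/6, 11/6, -17/3]
R3 ← R3 − (1/3)·R1: [0, -16/3, 11/3, -7/3, -4/3]
R4 ← R4 + (2/3)·R1: [0, 8/3, -7/3, 5/3, -1/3]
R5 ← R5 − (11/6)·R1: [0, -28/3, 25/6, -17/6, -7/3]
R3 ← R3 − (8)·R2: [0, 0, 13, -17, 44]
R4 ← R4 + (4)·R2: [0, 0, -7, 9, -23]
R5 ← R5 − (14)·R2: [0, 0, 41/2, -57/2, 77]
R4 ← R4 + (7/13)·R3: [0, 0, 0, -2/13, 9/13]
R5 ← R5 − (41/26)·R3: [0, 0, 0, -22/13, 99/13]
R5 ← R5 − (11)·R4: [0, 0, 0, 0, 0]
Echelon form has 4 nonzero rows, so rank(P) = 4.
The rank gives the maximum number of linearly independent rows: 4.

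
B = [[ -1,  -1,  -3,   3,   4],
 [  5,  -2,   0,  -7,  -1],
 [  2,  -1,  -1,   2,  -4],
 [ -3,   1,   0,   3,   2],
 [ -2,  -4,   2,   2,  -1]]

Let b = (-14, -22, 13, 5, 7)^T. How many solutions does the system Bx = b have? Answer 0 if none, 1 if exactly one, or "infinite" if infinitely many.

infinite

Row reduce the augmented matrix [B | b].
R2 ← R2 + (5)·R1: [0, -7, -15, 8, 19, -92]
R3 ← R3 + (2)·R1: [0, -3, -7, 8, 4, -15]
R4 ← R4 − (3)·R1: [0, 4, 9, -6, -10, 47]
R5 ← R5 − (2)·R1: [0, -2, 8, -4, -9, 35]
R3 ← R3 − (3/7)·R2: [0, 0, -4/7, 32/7, -29/7, 171/7]
R4 ← R4 + (4/7)·R2: [0, 0, 3/7, -10/7, 6/7, -39/7]
R5 ← R5 − (2/7)·R2: [0, 0, 86/7, -44/7, -101/7, 429/7]
R4 ← R4 + (3/4)·R3: [0, 0, 0, 2, -9/4, 51/4]
R5 ← R5 + (43/2)·R3: [0, 0, 0, 92, -207/2, 1173/2]
R5 ← R5 − (46)·R4: [0, 0, 0, 0, 0, 0]
The echelon form has 4 nonzero rows, and every pivot lies in the first 5 columns, so rank(B) = rank([B|b]) = 4.
The system is consistent.
rank = 4 < 5 unknowns, so there are infinitely many solutions.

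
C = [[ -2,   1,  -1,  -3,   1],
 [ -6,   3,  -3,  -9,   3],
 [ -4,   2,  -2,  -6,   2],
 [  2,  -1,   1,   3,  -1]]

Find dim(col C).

Row reduce to echelon form.
R2 ← R2 − (3)·R1: [0, 0, 0, 0, 0]
R3 ← R3 − (2)·R1: [0, 0, 0, 0, 0]
R4 ← R4 + R1: [0, 0, 0, 0, 0]
Echelon form has 1 nonzero row, so rank(C) = 1.
The column space has dimension equal to the rank: 1.

1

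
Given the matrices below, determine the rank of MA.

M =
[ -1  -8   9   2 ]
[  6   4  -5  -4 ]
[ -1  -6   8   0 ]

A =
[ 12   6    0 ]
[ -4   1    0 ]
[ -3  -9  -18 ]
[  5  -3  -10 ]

3

First compute MA:
[[  3, -101, -182],
 [ 51,  97, 130],
 [-12, -84, -144]]
Now row reduce the product.
R2 ← R2 − (17)·R1: [0, 1814, 3224]
R3 ← R3 + (4)·R1: [0, -488, -872]
R3 ← R3 + (244/907)·R2: [0, 0, -4248/907]
3 nonzero rows, so rank(MA) = 3.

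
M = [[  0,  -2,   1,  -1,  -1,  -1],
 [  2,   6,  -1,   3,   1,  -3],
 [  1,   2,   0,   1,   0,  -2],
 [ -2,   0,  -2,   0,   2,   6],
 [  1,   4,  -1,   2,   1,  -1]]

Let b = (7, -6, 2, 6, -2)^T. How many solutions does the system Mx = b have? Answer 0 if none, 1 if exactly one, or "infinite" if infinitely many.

Row reduce the augmented matrix [M | b].
Swap R1 ↔ R2
R3 ← R3 − (1/2)·R1: [0, -1, 1/2, -1/2, -1/2, -1/2, 5]
R4 ← R4 + R1: [0, 6, -3, 3, 3, 3, 0]
R5 ← R5 − (1/2)·R1: [0, 1, -1/2, 1/2, 1/2, 1/2, 1]
R3 ← R3 − (1/2)·R2: [0, 0, 0, 0, 0, 0, 3/2]
R4 ← R4 + (3)·R2: [0, 0, 0, 0, 0, 0, 21]
R5 ← R5 + (1/2)·R2: [0, 0, 0, 0, 0, 0, 9/2]
R4 ← R4 − (14)·R3: [0, 0, 0, 0, 0, 0, 0]
R5 ← R5 − (3)·R3: [0, 0, 0, 0, 0, 0, 0]
The echelon form has 3 nonzero rows; the last pivot sits in the augmented column, so rank(M) = 2 but rank([M|b]) = 3.
Since the ranks differ, the system is inconsistent.
It has no solutions.

0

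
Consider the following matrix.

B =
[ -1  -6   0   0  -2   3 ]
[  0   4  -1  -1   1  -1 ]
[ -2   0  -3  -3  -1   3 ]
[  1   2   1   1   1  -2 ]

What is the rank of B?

2

Row reduce to echelon form.
R3 ← R3 − (2)·R1: [0, 12, -3, -3, 3, -3]
R4 ← R4 + R1: [0, -4, 1, 1, -1, 1]
R3 ← R3 − (3)·R2: [0, 0, 0, 0, 0, 0]
R4 ← R4 + R2: [0, 0, 0, 0, 0, 0]
Echelon form has 2 nonzero rows, so rank(B) = 2.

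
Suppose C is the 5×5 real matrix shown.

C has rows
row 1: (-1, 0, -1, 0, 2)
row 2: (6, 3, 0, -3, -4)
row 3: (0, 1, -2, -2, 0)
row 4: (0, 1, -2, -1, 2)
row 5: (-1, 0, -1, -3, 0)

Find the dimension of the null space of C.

Row reduce to echelon form.
R2 ← R2 + (6)·R1: [0, 3, -6, -3, 8]
R5 ← R5 − R1: [0, 0, 0, -3, -2]
R3 ← R3 − (1/3)·R2: [0, 0, 0, -1, -8/3]
R4 ← R4 − (1/3)·R2: [0, 0, 0, 0, -2/3]
R5 ← R5 − (3)·R3: [0, 0, 0, 0, 6]
R5 ← R5 + (9)·R4: [0, 0, 0, 0, 0]
4 nonzero rows, so rank(C) = 4.
C has 5 columns; by rank–nullity, nullity = 5 − 4 = 1.

1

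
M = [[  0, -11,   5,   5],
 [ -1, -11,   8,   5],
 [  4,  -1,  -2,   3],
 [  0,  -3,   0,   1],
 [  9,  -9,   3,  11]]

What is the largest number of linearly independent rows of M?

Row reduce to echelon form.
Swap R1 ↔ R2
R3 ← R3 + (4)·R1: [0, -45, 30, 23]
R5 ← R5 + (9)·R1: [0, -108, 75, 56]
R3 ← R3 − (45/11)·R2: [0, 0, 105/11, 28/11]
R4 ← R4 − (3/11)·R2: [0, 0, -15/11, -4/11]
R5 ← R5 − (108/11)·R2: [0, 0, 285/11, 76/11]
R4 ← R4 + (1/7)·R3: [0, 0, 0, 0]
R5 ← R5 − (19/7)·R3: [0, 0, 0, 0]
Echelon form has 3 nonzero rows, so rank(M) = 3.
The rank gives the maximum number of linearly independent rows: 3.

3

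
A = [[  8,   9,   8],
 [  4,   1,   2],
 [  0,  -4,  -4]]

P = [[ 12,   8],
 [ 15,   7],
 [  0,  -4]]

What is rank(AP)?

First compute AP:
[[231,  95],
 [ 63,  31],
 [-60, -12]]
Now row reduce the product.
R2 ← R2 − (3/11)·R1: [0, 56/11]
R3 ← R3 + (20/77)·R1: [0, 976/77]
R3 ← R3 − (122/49)·R2: [0, 0]
2 nonzero rows, so rank(AP) = 2.

2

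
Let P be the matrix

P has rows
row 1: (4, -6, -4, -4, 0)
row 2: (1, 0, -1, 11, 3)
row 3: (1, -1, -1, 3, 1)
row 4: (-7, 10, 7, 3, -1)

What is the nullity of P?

Row reduce to echelon form.
R2 ← R2 − (1/4)·R1: [0, 3/2, 0, 12, 3]
R3 ← R3 − (1/4)·R1: [0, 1/2, 0, 4, 1]
R4 ← R4 + (7/4)·R1: [0, -1/2, 0, -4, -1]
R3 ← R3 − (1/3)·R2: [0, 0, 0, 0, 0]
R4 ← R4 + (1/3)·R2: [0, 0, 0, 0, 0]
2 nonzero rows, so rank(P) = 2.
P has 5 columns; by rank–nullity, nullity = 5 − 2 = 3.

3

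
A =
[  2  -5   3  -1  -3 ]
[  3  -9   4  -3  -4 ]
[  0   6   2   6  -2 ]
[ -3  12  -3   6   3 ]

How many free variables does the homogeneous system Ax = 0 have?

Row reduce to echelon form.
R2 ← R2 − (3/2)·R1: [0, -3/2, -1/2, -3/2, 1/2]
R4 ← R4 + (3/2)·R1: [0, 9/2, 3/2, 9/2, -3/2]
R3 ← R3 + (4)·R2: [0, 0, 0, 0, 0]
R4 ← R4 + (3)·R2: [0, 0, 0, 0, 0]
2 nonzero rows, so rank(A) = 2.
A has 5 columns; by rank–nullity, nullity = 5 − 2 = 3.

3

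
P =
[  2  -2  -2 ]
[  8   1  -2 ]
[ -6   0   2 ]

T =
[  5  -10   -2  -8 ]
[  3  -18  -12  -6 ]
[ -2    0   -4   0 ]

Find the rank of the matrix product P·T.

First compute PT:
[[  8,  16,  28,  -4],
 [ 47, -98, -20, -70],
 [-34,  60,   4,  48]]
Now row reduce the product.
R2 ← R2 − (47/8)·R1: [0, -192, -369/2, -93/2]
R3 ← R3 + (17/4)·R1: [0, 128, 123, 31]
R3 ← R3 + (2/3)·R2: [0, 0, 0, 0]
2 nonzero rows, so rank(PT) = 2.

2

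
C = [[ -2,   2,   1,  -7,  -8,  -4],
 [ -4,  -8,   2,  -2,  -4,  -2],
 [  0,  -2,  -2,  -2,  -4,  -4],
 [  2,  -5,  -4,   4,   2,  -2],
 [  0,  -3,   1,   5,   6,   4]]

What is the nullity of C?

Row reduce to echelon form.
R2 ← R2 − (2)·R1: [0, -12, 0, 12, 12, 6]
R4 ← R4 + R1: [0, -3, -3, -3, -6, -6]
R3 ← R3 − (1/6)·R2: [0, 0, -2, -4, -6, -5]
R4 ← R4 − (1/4)·R2: [0, 0, -3, -6, -9, -15/2]
R5 ← R5 − (1/4)·R2: [0, 0, 1, 2, 3, 5/2]
R4 ← R4 − (3/2)·R3: [0, 0, 0, 0, 0, 0]
R5 ← R5 + (1/2)·R3: [0, 0, 0, 0, 0, 0]
3 nonzero rows, so rank(C) = 3.
C has 6 columns; by rank–nullity, nullity = 6 − 3 = 3.

3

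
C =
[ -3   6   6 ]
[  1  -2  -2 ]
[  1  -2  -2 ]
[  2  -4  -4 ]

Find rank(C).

1

Row reduce to echelon form.
R2 ← R2 + (1/3)·R1: [0, 0, 0]
R3 ← R3 + (1/3)·R1: [0, 0, 0]
R4 ← R4 + (2/3)·R1: [0, 0, 0]
Echelon form has 1 nonzero row, so rank(C) = 1.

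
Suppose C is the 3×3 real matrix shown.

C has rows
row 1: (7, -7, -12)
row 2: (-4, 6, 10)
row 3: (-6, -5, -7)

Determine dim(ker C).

Row reduce to echelon form.
R2 ← R2 + (4/7)·R1: [0, 2, 22/7]
R3 ← R3 + (6/7)·R1: [0, -11, -121/7]
R3 ← R3 + (11/2)·R2: [0, 0, 0]
2 nonzero rows, so rank(C) = 2.
C has 3 columns; by rank–nullity, nullity = 3 − 2 = 1.

1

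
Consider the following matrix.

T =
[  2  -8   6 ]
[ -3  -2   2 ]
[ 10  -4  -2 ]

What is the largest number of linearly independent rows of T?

Row reduce to echelon form.
R2 ← R2 + (3/2)·R1: [0, -14, 11]
R3 ← R3 − (5)·R1: [0, 36, -32]
R3 ← R3 + (18/7)·R2: [0, 0, -26/7]
Echelon form has 3 nonzero rows, so rank(T) = 3.
The rank gives the maximum number of linearly independent rows: 3.

3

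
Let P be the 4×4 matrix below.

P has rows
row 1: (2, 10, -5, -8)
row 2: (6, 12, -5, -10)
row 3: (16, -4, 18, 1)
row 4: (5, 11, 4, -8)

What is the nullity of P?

0

Row reduce to echelon form.
R2 ← R2 − (3)·R1: [0, -18, 10, 14]
R3 ← R3 − (8)·R1: [0, -84, 58, 65]
R4 ← R4 − (5/2)·R1: [0, -14, 33/2, 12]
R3 ← R3 − (14/3)·R2: [0, 0, 34/3, -1/3]
R4 ← R4 − (7/9)·R2: [0, 0, 157/18, 10/9]
R4 ← R4 − (157/204)·R3: [0, 0, 0, 93/68]
4 nonzero rows, so rank(P) = 4.
P has 4 columns; by rank–nullity, nullity = 4 − 4 = 0.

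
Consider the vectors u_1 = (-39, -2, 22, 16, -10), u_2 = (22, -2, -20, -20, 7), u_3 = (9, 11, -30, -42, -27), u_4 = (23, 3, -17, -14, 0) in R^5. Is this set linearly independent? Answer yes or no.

Form the matrix with these vectors as rows and row reduce.
R2 ← R2 + (22/39)·R1: [0, -122/39, -296/39, -428/39, 53/39]
R3 ← R3 + (3/13)·R1: [0, 137/13, -324/13, -498/13, -381/13]
R4 ← R4 + (23/39)·R1: [0, 71/39, -157/39, -178/39, -230/39]
R3 ← R3 + (411/122)·R2: [0, 0, -3080/61, -4592/61, -3017/122]
R4 ← R4 + (71/122)·R2: [0, 0, -515/61, -668/61, -623/122]
R4 ← R4 − (103/616)·R3: [0, 0, 0, 18/11, -171/176]
4 nonzero rows, so the 4 vectors span a space of dimension 4.
Since 4 = 4, the vectors are linearly independent.

yes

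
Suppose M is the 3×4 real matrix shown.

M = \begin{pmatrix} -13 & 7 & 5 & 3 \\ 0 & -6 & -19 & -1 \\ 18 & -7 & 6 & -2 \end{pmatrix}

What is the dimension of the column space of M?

Row reduce to echelon form.
R3 ← R3 + (18/13)·R1: [0, 35/13, 168/13, 28/13]
R3 ← R3 + (35/78)·R2: [0, 0, 343/78, 133/78]
Echelon form has 3 nonzero rows, so rank(M) = 3.
The column space has dimension equal to the rank: 3.

3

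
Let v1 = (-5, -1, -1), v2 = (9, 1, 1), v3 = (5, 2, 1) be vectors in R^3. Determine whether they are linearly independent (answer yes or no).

yes

Form the matrix with these vectors as rows and row reduce.
R2 ← R2 + (9/5)·R1: [0, -4/5, -4/5]
R3 ← R3 + R1: [0, 1, 0]
R3 ← R3 + (5/4)·R2: [0, 0, -1]
3 nonzero rows, so the 3 vectors span a space of dimension 3.
Since 3 = 3, the vectors are linearly independent.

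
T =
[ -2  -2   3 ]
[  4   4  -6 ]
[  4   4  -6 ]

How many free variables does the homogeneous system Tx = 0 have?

Row reduce to echelon form.
R2 ← R2 + (2)·R1: [0, 0, 0]
R3 ← R3 + (2)·R1: [0, 0, 0]
1 nonzero row, so rank(T) = 1.
T has 3 columns; by rank–nullity, nullity = 3 − 1 = 2.

2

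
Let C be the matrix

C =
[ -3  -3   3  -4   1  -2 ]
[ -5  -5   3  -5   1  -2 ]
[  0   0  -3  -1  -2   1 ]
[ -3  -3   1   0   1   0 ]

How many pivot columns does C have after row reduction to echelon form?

Row reduce to echelon form.
R2 ← R2 − (5/3)·R1: [0, 0, -2, 5/3, -2/3, 4/3]
R4 ← R4 − R1: [0, 0, -2, 4, 0, 2]
R3 ← R3 − (3/2)·R2: [0, 0, 0, -7/2, -1, -1]
R4 ← R4 − R2: [0, 0, 0, 7/3, 2/3, 2/3]
R4 ← R4 + (2/3)·R3: [0, 0, 0, 0, 0, 0]
Echelon form has 3 nonzero rows, so rank(C) = 3.
Each nonzero row contributes one pivot column: 3 pivot columns.

3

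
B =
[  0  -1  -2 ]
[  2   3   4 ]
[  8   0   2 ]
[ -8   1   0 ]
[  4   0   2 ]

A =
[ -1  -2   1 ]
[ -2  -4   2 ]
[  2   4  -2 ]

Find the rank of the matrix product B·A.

1

First compute BA:
[[ -2,  -4,   2],
 [  0,   0,   0],
 [ -4,  -8,   4],
 [  6,  12,  -6],
 [  0,   0,   0]]
Now row reduce the product.
R3 ← R3 − (2)·R1: [0, 0, 0]
R4 ← R4 + (3)·R1: [0, 0, 0]
1 nonzero row, so rank(BA) = 1.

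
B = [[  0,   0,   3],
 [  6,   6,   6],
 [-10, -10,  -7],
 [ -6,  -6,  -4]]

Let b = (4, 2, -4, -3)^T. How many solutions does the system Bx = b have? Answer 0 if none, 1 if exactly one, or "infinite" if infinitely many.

0

Row reduce the augmented matrix [B | b].
Swap R1 ↔ R2
R3 ← R3 + (5/3)·R1: [0, 0, 3, -2/3]
R4 ← R4 + R1: [0, 0, 2, -1]
R3 ← R3 − R2: [0, 0, 0, -14/3]
R4 ← R4 − (2/3)·R2: [0, 0, 0, -11/3]
R4 ← R4 − (11/14)·R3: [0, 0, 0, 0]
The echelon form has 3 nonzero rows; the last pivot sits in the augmented column, so rank(B) = 2 but rank([B|b]) = 3.
Since the ranks differ, the system is inconsistent.
It has no solutions.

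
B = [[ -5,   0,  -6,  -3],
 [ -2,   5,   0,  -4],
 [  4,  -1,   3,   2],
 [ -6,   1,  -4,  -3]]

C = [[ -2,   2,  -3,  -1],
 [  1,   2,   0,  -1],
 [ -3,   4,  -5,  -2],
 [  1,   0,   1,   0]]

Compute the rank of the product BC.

First compute BC:
[[ 25, -34,  42,  17],
 [  5,   6,   2,  -3],
 [-16,  18, -25,  -9],
 [ 22, -26,  35,  13]]
Now row reduce the product.
R2 ← R2 − (1/5)·R1: [0, 64/5, -32/5, -32/5]
R3 ← R3 + (16/25)·R1: [0, -94/25, 47/25, 47/25]
R4 ← R4 − (22/25)·R1: [0, 98/25, -49/25, -49/25]
R3 ← R3 + (47/160)·R2: [0, 0, 0, 0]
R4 ← R4 − (49/160)·R2: [0, 0, 0, 0]
2 nonzero rows, so rank(BC) = 2.

2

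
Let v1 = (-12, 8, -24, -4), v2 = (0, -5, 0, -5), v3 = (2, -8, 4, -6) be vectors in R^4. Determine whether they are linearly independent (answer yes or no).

Form the matrix with these vectors as rows and row reduce.
R3 ← R3 + (1/6)·R1: [0, -20/3, 0, -20/3]
R3 ← R3 − (4/3)·R2: [0, 0, 0, 0]
2 nonzero rows, so the 3 vectors span a space of dimension 2.
Since 2 < 3, the vectors are linearly dependent.

no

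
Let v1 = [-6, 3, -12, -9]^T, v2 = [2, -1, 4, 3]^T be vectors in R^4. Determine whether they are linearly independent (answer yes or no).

Form the matrix with these vectors as rows and row reduce.
R2 ← R2 + (1/3)·R1: [0, 0, 0, 0]
1 nonzero row, so the 2 vectors span a space of dimension 1.
Since 1 < 2, the vectors are linearly dependent.

no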